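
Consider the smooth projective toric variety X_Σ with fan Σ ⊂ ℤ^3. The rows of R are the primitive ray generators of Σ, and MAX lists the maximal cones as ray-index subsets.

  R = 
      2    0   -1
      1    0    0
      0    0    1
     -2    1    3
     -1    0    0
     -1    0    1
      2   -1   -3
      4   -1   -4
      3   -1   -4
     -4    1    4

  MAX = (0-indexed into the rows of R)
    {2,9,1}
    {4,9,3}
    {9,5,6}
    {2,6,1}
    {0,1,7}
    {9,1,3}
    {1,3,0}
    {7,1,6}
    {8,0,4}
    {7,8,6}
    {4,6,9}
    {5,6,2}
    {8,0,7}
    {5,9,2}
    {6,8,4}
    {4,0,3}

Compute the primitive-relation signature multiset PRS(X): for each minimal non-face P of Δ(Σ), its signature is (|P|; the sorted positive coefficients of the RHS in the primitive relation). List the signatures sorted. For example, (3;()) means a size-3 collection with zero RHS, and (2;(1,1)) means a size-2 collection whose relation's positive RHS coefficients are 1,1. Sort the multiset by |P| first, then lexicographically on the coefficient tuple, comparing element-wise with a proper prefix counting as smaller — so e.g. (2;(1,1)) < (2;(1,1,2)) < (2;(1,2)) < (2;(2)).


Δ(Σ) — 10 vertices, 23 min non-faces:

  P = {1,4}:  v_{1} + v_{4} = 0  →  sig = (2;())
  P = {3,6}:  v_{3} + v_{6} = 0  →  sig = (2;())
  P = {7,9}:  v_{7} + v_{9} = 0  →  sig = (2;())
  P = {0,5}:  v_{0} + v_{5} = v_{1}  →  sig = (2;(1))
  P = {0,6}:  v_{0} + v_{6} = v_{7}  →  sig = (2;(1))
  P = {0,9}:  v_{0} + v_{9} = v_{3}  →  sig = (2;(1))
  P = {1,5}:  v_{1} + v_{5} = v_{2}  →  sig = (2;(1))
  P = {1,8}:  v_{1} + v_{8} = v_{7}  →  sig = (2;(1))
  P = {2,4}:  v_{2} + v_{4} = v_{5}  →  sig = (2;(1))
  P = {3,7}:  v_{3} + v_{7} = v_{0}  →  sig = (2;(1))
  P = {4,7}:  v_{4} + v_{7} = v_{8}  →  sig = (2;(1))
  P = {5,8}:  v_{5} + v_{8} = v_{6}  →  sig = (2;(1))
  P = {8,9}:  v_{8} + v_{9} = v_{4}  →  sig = (2;(1))
  P = {2,8}:  v_{2} + v_{8} = v_{1} + v_{6}  →  sig = (2;(1,1))
  P = {3,5}:  v_{3} + v_{5} = v_{1} + v_{9}  →  sig = (2;(1,1))
  P = {3,8}:  v_{3} + v_{8} = v_{0} + v_{4}  →  sig = (2;(1,1))
  P = {4,5}:  v_{4} + v_{5} = v_{6} + v_{9}  →  sig = (2;(1,1))
  P = {5,7}:  v_{5} + v_{7} = v_{1} + v_{6}  →  sig = (2;(1,1))
  P = {2,3}:  v_{2} + v_{3} = 2·v_{1} + v_{9}  →  sig = (2;(1,2))
  P = {2,7}:  v_{2} + v_{7} = 2·v_{1} + v_{6}  →  sig = (2;(1,2))
  P = {0,2}:  v_{0} + v_{2} = 2·v_{1}  →  sig = (2;(2))
  P = {1,6,9}:  v_{1} + v_{6} + v_{9} = v_{5}  →  sig = (3;(1))
  P = {2,6,9}:  v_{2} + v_{6} + v_{9} = 2·v_{5}  →  sig = (3;(2))

so the primitive-relation signature multiset is
    (2;())
    (2;())
    (2;())
    (2;(1))
    (2;(1))
    (2;(1))
    (2;(1))
    (2;(1))
    (2;(1))
    (2;(1))
    (2;(1))
    (2;(1))
    (2;(1))
    (2;(1,1))
    (2;(1,1))
    (2;(1,1))
    (2;(1,1))
    (2;(1,1))
    (2;(1,2))
    (2;(1,2))
    (2;(2))
    (3;(1))
    (3;(2))


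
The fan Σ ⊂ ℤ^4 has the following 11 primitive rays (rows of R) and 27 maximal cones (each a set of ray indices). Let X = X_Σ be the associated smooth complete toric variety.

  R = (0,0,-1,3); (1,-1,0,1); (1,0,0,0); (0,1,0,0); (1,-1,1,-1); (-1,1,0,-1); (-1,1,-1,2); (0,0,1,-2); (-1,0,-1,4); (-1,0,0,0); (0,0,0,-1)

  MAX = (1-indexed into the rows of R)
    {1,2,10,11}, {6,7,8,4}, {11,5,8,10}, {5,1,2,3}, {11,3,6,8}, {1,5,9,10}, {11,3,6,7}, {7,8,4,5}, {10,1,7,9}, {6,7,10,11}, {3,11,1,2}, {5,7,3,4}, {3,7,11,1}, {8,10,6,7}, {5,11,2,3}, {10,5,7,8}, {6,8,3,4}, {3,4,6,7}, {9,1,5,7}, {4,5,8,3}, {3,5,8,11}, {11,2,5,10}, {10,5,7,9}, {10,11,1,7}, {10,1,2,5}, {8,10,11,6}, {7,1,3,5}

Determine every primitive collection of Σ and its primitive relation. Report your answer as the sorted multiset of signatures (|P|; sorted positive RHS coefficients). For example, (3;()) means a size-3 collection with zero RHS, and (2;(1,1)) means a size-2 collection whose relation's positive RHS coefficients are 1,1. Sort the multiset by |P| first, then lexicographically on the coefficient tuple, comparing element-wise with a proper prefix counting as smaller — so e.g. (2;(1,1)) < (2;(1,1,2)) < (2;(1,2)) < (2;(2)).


Minimal non-faces — 22 found among 11 rays, 27 max cones:

  {2,6}:  v_{2} + v_{6} = 0  →  sig = (2;())
  {3,10}:  v_{3} + v_{10} = 0  →  sig = (2;())
  {1,6}:  v_{1} + v_{6} = v_{7}  →  sig = (2;(1))
  {2,7}:  v_{2} + v_{7} = v_{1}  →  sig = (2;(1))
  {2,8}:  v_{2} + v_{8} = v_{5}  →  sig = (2;(1))
  {5,6}:  v_{5} + v_{6} = v_{8}  →  sig = (2;(1))
  {1,8}:  v_{1} + v_{8} = v_{5} + v_{7}  →  sig = (2;(1,1))
  {4,10}:  v_{4} + v_{10} = v_{7} + v_{8}  →  sig = (2;(1,1))
  {4,11}:  v_{4} + v_{11} = v_{3} + v_{6}  →  sig = (2;(1,1))
  {9,11}:  v_{9} + v_{11} = v_{1} + v_{10}  →  sig = (2;(1,1))
  {2,4}:  v_{2} + v_{4} = v_{3} + v_{5} + v_{7}  →  sig = (2;(1,1,1))
  {3,9}:  v_{3} + v_{9} = v_{1} + v_{5} + v_{7}  →  sig = (2;(1,1,1))
  {1,4}:  v_{1} + v_{4} = v_{3} + v_{5} + 2·v_{7}  →  sig = (2;(1,1,2))
  {2,9}:  v_{2} + v_{9} = 2·v_{1} + v_{5} + v_{10}  →  sig = (2;(1,1,2))
  {6,9}:  v_{6} + v_{9} = v_{5} + 2·v_{7} + v_{10}  →  sig = (2;(1,1,2))
  {8,9}:  v_{8} + v_{9} = 2·v_{5} + 2·v_{7} + v_{10}  →  sig = (2;(1,2,2))
  {4,9}:  v_{4} + v_{9} = 2·v_{5} + 3·v_{7}  →  sig = (2;(2,3))
  {5,7,11}:  v_{5} + v_{7} + v_{11} = 0  →  sig = (3;())
  {1,5,11}:  v_{1} + v_{5} + v_{11} = v_{2}  →  sig = (3;(1))
  {3,7,8}:  v_{3} + v_{7} + v_{8} = v_{4}  →  sig = (3;(1))
  {7,8,11}:  v_{7} + v_{8} + v_{11} = v_{6}  →  sig = (3;(1))
  {1,5,7,10}:  v_{1} + v_{5} + v_{7} + v_{10} = v_{9}  →  sig = (4;(1))

Signatures (|P|; sorted positive RHS coefficients), sorted:
    |P|=2: 17 collections, coeffs (), (), (1), (1), (1), (1), (1,1), (1,1), (1,1), (1,1), (1,1,1), (1,1,1), (1,1,2), (1,1,2), (1,1,2), (1,2,2), (2,3)
    |P|=3: 4 collections, coeffs (), (1), (1), (1)
    |P|=4: 1 collection, coeffs (1)


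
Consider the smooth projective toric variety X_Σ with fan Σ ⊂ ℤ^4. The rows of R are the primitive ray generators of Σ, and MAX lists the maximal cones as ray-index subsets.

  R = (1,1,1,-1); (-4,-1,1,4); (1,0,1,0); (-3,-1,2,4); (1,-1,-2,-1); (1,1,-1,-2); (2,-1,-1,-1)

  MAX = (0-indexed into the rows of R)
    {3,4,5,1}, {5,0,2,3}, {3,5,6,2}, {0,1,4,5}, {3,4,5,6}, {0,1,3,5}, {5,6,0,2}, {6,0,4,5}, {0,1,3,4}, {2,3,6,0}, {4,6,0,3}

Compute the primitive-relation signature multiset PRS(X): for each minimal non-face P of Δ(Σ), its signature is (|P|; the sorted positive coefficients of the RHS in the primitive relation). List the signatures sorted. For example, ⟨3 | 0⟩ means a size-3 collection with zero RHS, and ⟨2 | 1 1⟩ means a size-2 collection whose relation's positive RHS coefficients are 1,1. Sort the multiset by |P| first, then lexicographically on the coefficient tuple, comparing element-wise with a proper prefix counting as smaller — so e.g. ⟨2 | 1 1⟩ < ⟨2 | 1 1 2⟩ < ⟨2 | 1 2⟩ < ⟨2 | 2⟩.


Primitive collections (5):

  • {1,2}:  v_{1} + v_{2} = v_{3} ; sig = ⟨2 | 1⟩
  • {2,4}:  v_{2} + v_{4} = v_{6} ; sig = ⟨2 | 1⟩
  • {1,6}:  v_{1} + v_{6} = v_{3} + v_{4} ; sig = ⟨2 | 1 1⟩
  • {0,3,4,5}:  v_{0} + v_{3} + v_{4} + v_{5} = 0 ; sig = ⟨4 | 0⟩
  • {0,3,5,6}:  v_{0} + v_{3} + v_{5} + v_{6} = v_{2} ; sig = ⟨4 | 1⟩

so the primitive-relation signature multiset is
{ ⟨2 | 1⟩ ×2,  ⟨2 | 1 1⟩,  ⟨4 | 0⟩,  ⟨4 | 1⟩ }


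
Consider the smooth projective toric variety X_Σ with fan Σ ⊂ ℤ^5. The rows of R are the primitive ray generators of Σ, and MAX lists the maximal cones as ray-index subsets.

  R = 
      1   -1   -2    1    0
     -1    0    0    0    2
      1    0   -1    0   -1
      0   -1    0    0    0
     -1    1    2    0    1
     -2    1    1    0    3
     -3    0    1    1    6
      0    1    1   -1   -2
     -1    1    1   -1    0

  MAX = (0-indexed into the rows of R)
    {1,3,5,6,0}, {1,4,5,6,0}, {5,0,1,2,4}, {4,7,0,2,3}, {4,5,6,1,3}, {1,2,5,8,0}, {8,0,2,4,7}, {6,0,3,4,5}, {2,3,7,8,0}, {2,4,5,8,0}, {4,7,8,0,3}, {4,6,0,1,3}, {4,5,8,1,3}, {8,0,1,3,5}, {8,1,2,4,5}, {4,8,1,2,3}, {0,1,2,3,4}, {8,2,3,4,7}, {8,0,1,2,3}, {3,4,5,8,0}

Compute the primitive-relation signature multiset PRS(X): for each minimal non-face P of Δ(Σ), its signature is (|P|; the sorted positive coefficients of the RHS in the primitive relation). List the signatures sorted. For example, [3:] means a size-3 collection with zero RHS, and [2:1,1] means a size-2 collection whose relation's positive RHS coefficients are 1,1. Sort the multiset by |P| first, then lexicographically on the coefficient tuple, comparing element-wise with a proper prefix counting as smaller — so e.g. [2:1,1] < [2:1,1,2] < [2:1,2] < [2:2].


9 minimal non-faces of Δ(Σ) (on 9 rays):

  P={1,7}:  v_{1} + v_{7} = v_{8}  ⇒ sig = [2:1]
  P={6,7}:  v_{6} + v_{7} = v_{0} + v_{3} + v_{4} + v_{5} + v_{8}  ⇒ sig = [2:1,1,1,1,1]
  P={2,6}:  v_{2} + v_{6} = v_{0} + 2·v_{1} + v_{4}  ⇒ sig = [2:1,1,2]
  P={5,7}:  v_{5} + v_{7} = v_{0} + v_{4} + 2·v_{8}  ⇒ sig = [2:1,1,2]
  P={6,8}:  v_{6} + v_{8} = v_{3} + 2·v_{5}  ⇒ sig = [2:1,2]
  P={2,3,5}:  v_{2} + v_{3} + v_{5} = v_{1}  ⇒ sig = [3:1]
  P={0,1,4,8}:  v_{0} + v_{1} + v_{4} + v_{8} = v_{5}  ⇒ sig = [4:1]
  P={0,2,3,4,8}:  v_{0} + v_{2} + v_{3} + v_{4} + v_{8} = 0  ⇒ sig = [5:]
  P={0,1,3,4,5}:  v_{0} + v_{1} + v_{3} + v_{4} + v_{5} = v_{6}  ⇒ sig = [5:1]

Signatures (|P|; sorted positive RHS coefficients), sorted:
{ [2:1],  [2:1,1,1,1,1],  [2:1,1,2] ×2,  [2:1,2],  [3:1],  [4:1],  [5:],  [5:1] }


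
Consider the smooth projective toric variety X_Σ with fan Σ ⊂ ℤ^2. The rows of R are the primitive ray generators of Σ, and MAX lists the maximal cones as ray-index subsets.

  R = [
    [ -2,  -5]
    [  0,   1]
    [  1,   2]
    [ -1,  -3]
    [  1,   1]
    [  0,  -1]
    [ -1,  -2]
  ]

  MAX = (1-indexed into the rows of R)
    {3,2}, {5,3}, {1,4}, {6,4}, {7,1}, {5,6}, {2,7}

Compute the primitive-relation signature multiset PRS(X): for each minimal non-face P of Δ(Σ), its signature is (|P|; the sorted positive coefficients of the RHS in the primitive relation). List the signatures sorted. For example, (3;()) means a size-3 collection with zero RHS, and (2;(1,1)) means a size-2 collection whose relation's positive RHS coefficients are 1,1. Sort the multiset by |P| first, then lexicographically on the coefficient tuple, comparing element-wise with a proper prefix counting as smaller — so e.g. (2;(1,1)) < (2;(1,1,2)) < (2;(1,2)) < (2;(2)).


|primitive collections| = 14. Relations:

  {2,6}:  v_{2} + v_{6} = 0 ; sig = (2;())
  {3,7}:  v_{3} + v_{7} = 0 ; sig = (2;())
  {1,3}:  v_{1} + v_{3} = v_{4} ; sig = (2;(1))
  {2,4}:  v_{2} + v_{4} = v_{7} ; sig = (2;(1))
  {2,5}:  v_{2} + v_{5} = v_{3} ; sig = (2;(1))
  {3,4}:  v_{3} + v_{4} = v_{6} ; sig = (2;(1))
  {3,6}:  v_{3} + v_{6} = v_{5} ; sig = (2;(1))
  {4,7}:  v_{4} + v_{7} = v_{1} ; sig = (2;(1))
  {5,7}:  v_{5} + v_{7} = v_{6} ; sig = (2;(1))
  {6,7}:  v_{6} + v_{7} = v_{4} ; sig = (2;(1))
  {1,5}:  v_{1} + v_{5} = v_{4} + v_{6} ; sig = (2;(1,1))
  {1,2}:  v_{1} + v_{2} = 2·v_{7} ; sig = (2;(2))
  {1,6}:  v_{1} + v_{6} = 2·v_{4} ; sig = (2;(2))
  {4,5}:  v_{4} + v_{5} = 2·v_{6} ; sig = (2;(2))

so the primitive-relation signature multiset is
    (2;())
    (2;())
    (2;(1))
    (2;(1))
    (2;(1))
    (2;(1))
    (2;(1))
    (2;(1))
    (2;(1))
    (2;(1))
    (2;(1,1))
    (2;(2))
    (2;(2))
    (2;(2))


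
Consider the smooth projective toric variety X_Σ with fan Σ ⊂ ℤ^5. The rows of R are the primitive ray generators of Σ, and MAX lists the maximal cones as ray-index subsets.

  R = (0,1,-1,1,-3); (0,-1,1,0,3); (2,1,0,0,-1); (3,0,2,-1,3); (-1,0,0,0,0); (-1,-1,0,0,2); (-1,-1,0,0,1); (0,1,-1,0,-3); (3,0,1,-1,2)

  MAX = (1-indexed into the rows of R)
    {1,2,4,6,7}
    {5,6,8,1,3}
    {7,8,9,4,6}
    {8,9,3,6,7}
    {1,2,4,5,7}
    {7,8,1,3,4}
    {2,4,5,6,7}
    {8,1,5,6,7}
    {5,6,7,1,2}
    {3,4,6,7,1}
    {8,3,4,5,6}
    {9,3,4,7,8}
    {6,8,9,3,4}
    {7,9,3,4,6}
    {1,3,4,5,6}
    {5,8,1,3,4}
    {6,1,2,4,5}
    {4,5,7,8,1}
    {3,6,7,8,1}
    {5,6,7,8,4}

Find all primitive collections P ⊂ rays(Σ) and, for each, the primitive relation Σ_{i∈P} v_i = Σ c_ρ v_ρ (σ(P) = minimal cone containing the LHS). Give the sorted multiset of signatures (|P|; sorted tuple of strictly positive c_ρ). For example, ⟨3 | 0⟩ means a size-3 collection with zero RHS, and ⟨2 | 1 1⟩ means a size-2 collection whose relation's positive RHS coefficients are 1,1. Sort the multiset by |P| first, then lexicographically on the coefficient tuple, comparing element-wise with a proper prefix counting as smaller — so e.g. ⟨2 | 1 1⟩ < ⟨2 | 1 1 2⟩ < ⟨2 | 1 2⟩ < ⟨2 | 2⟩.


Primitive collections (9):

  P={2,8}:  v_{2} + v_{8} = 0 ; sig = ⟨2 | 0⟩
  P={2,3}:  v_{2} + v_{3} = v_{1} + v_{4} + v_{6} ; sig = ⟨2 | 1 1 1⟩
  P={5,9}:  v_{5} + v_{9} = v_{4} + v_{6} + v_{8} ; sig = ⟨2 | 1 1 1⟩
  P={2,9}:  v_{2} + v_{9} = v_{3} + v_{4} + v_{6} + v_{7} ; sig = ⟨2 | 1 1 1 1⟩
  P={1,9}:  v_{1} + v_{9} = 2·v_{3} + v_{7} ; sig = ⟨2 | 1 2⟩
  P={3,5,7}:  v_{3} + v_{5} + v_{7} = 0 ; sig = ⟨3 | 0⟩
  P={1,4,6,8}:  v_{1} + v_{4} + v_{6} + v_{8} = v_{3} ; sig = ⟨4 | 1⟩
  P={1,4,5,6,7}:  v_{1} + v_{4} + v_{5} + v_{6} + v_{7} = v_{2} ; sig = ⟨5 | 1⟩
  P={3,4,6,7,8}:  v_{3} + v_{4} + v_{6} + v_{7} + v_{8} = v_{9} ; sig = ⟨5 | 1⟩

Signatures (|P|; sorted positive RHS coefficients), sorted:
    ⟨2 | 0⟩
    ⟨2 | 1 1 1⟩
    ⟨2 | 1 1 1⟩
    ⟨2 | 1 1 1 1⟩
    ⟨2 | 1 2⟩
    ⟨3 | 0⟩
    ⟨4 | 1⟩
    ⟨5 | 1⟩
    ⟨5 | 1⟩


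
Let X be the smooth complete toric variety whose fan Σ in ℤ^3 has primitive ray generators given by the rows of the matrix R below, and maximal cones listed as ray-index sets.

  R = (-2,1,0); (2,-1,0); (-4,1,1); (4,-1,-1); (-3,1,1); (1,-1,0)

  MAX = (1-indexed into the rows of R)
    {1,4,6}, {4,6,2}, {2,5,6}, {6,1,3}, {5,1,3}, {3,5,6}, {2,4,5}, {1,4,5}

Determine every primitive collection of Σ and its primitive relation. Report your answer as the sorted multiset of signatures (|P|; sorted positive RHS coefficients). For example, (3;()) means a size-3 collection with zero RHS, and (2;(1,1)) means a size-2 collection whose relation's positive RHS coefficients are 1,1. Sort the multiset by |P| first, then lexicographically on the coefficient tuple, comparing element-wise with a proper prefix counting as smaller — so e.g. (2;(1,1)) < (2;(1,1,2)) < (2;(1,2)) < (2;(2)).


Δ(Σ) — 6 vertices, 5 min non-faces:

  • {1,2}:  v_{1} + v_{2} = 0  →  sig = (2;())
  • {3,4}:  v_{3} + v_{4} = 0  →  sig = (2;())
  • {2,3}:  v_{2} + v_{3} = v_{5} + v_{6}  →  sig = (2;(1,1))
  • {1,5,6}:  v_{1} + v_{5} + v_{6} = v_{3}  →  sig = (3;(1))
  • {4,5,6}:  v_{4} + v_{5} + v_{6} = v_{2}  →  sig = (3;(1))

Signatures (|P|; sorted positive RHS coefficients), sorted:
    |P|=2: 3 collections, coeffs (), (), (1,1)
    |P|=3: 2 collections, coeffs (1), (1)


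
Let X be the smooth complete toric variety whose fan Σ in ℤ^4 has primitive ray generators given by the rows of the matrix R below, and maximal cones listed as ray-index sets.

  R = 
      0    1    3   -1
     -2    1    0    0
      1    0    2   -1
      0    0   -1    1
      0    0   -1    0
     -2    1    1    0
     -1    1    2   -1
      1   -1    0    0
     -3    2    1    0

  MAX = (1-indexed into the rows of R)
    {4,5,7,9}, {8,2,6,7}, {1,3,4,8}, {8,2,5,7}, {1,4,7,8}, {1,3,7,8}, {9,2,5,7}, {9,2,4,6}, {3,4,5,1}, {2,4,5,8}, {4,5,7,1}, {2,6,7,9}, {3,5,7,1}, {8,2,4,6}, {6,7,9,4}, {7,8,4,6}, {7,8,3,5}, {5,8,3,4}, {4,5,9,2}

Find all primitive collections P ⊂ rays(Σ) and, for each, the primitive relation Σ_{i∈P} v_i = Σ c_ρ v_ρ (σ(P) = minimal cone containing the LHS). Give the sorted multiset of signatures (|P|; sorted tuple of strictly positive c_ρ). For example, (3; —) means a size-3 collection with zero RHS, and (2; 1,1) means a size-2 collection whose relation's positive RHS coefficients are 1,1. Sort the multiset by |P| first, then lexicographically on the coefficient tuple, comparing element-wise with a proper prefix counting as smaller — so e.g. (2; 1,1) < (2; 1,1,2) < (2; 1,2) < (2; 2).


The 12 primitive collections of Σ (r=9, n=4):

  {2,3}:  v_{2} + v_{3} = v_{7}  so sig = (2; 1)
  {5,6}:  v_{5} + v_{6} = v_{2}  so sig = (2; 1)
  {8,9}:  v_{8} + v_{9} = v_{6}  so sig = (2; 1)
  {3,6}:  v_{3} + v_{6} = v_{4} + 2·v_{7} + v_{8}  so sig = (2; 1,1,2)
  {1,2}:  v_{1} + v_{2} = v_{4} + 2·v_{7}  so sig = (2; 1,2)
  {3,9}:  v_{3} + v_{9} = v_{4} + 2·v_{7}  so sig = (2; 1,2)
  {1,6}:  v_{1} + v_{6} = 2·v_{4} + 3·v_{7} + v_{8}  so sig = (2; 1,2,3)
  {1,9}:  v_{1} + v_{9} = 2·v_{4} + 3·v_{7}  so sig = (2; 2,3)
  {1,5,8}:  v_{1} + v_{5} + v_{8} = v_{3}  so sig = (3; 1)
  {2,4,7}:  v_{2} + v_{4} + v_{7} = v_{9}  so sig = (3; 1)
  {3,4,7}:  v_{3} + v_{4} + v_{7} = v_{1}  so sig = (3; 1)
  {4,5,7,8}:  v_{4} + v_{5} + v_{7} + v_{8} = 0  so sig = (4; —)

Hence PRS(X_Σ) =
    (2; 1)
    (2; 1)
    (2; 1)
    (2; 1,1,2)
    (2; 1,2)
    (2; 1,2)
    (2; 1,2,3)
    (2; 2,3)
    (3; 1)
    (3; 1)
    (3; 1)
    (4; —)


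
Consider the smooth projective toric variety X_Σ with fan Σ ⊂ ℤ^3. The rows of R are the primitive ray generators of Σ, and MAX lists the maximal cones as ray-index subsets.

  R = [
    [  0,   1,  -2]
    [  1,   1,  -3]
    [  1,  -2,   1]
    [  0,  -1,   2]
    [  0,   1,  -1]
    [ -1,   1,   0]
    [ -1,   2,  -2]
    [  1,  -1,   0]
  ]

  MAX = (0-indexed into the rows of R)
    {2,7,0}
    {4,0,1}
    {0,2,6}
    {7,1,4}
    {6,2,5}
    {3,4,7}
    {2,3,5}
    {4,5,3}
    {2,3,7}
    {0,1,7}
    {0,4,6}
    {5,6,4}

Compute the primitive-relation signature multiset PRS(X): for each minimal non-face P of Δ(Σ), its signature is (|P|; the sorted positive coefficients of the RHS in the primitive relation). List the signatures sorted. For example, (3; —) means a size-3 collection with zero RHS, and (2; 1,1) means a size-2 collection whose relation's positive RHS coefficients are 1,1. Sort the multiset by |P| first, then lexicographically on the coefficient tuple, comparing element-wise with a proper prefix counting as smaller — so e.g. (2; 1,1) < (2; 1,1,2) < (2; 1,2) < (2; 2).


Δ(Σ) — 8 vertices, 11 min non-faces:

  P={0,3}:  v_{0} + v_{3} = 0  →  sig = (2; —)
  P={5,7}:  v_{5} + v_{7} = 0  →  sig = (2; —)
  P={0,5}:  v_{0} + v_{5} = v_{6}  →  sig = (2; 1)
  P={2,4}:  v_{2} + v_{4} = v_{7}  →  sig = (2; 1)
  P={3,6}:  v_{3} + v_{6} = v_{5}  →  sig = (2; 1)
  P={6,7}:  v_{6} + v_{7} = v_{0}  →  sig = (2; 1)
  P={1,3}:  v_{1} + v_{3} = v_{4} + v_{7}  →  sig = (2; 1,1)
  P={1,5}:  v_{1} + v_{5} = v_{0} + v_{4}  →  sig = (2; 1,1)
  P={1,2}:  v_{1} + v_{2} = v_{0} + 2·v_{7}  →  sig = (2; 1,2)
  P={1,6}:  v_{1} + v_{6} = 2·v_{0} + v_{4}  →  sig = (2; 1,2)
  P={0,4,7}:  v_{0} + v_{4} + v_{7} = v_{1}  →  sig = (3; 1)

Hence PRS(X_Σ) =
    |P|=2: 10 collections, coeffs (), (), (1), (1), (1), (1), (1,1), (1,1), (1,2), (1,2)
    |P|=3: 1 collection, coeffs (1)


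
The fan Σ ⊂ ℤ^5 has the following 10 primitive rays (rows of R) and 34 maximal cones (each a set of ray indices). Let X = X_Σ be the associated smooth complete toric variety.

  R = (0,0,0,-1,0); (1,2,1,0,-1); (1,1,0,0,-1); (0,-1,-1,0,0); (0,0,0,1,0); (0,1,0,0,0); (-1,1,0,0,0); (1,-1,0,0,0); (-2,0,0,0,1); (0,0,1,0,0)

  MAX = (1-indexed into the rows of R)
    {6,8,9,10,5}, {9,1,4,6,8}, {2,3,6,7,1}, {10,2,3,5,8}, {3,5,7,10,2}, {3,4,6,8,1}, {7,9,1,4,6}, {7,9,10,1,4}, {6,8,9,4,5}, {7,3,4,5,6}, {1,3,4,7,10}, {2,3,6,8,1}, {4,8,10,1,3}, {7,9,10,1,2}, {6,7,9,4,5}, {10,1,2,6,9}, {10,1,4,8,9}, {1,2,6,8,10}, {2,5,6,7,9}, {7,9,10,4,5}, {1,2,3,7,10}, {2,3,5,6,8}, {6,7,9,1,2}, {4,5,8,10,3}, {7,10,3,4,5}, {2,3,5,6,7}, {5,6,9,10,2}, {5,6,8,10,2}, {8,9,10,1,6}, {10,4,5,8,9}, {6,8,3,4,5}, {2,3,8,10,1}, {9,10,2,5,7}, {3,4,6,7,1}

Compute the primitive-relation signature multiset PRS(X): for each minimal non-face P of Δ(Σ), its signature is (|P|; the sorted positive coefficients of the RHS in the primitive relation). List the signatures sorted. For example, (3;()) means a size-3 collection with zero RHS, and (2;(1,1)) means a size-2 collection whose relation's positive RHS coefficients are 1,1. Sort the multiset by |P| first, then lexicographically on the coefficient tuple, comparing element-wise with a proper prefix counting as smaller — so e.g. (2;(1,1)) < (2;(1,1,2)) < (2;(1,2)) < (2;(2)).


Σ has 8 primitive collections:

  P = {1,5}:  v_{1} + v_{5} = 0  ⇒ sig = (2;())
  P = {7,8}:  v_{7} + v_{8} = 0  ⇒ sig = (2;())
  P = {2,4}:  v_{2} + v_{4} = v_{3}  ⇒ sig = (2;(1))
  P = {3,9}:  v_{3} + v_{9} = v_{7}  ⇒ sig = (2;(1))
  P = {4,6,10}:  v_{4} + v_{6} + v_{10} = 0  ⇒ sig = (3;())
  P = {3,6,10}:  v_{3} + v_{6} + v_{10} = v_{2}  ⇒ sig = (3;(1))
  P = {2,8,9}:  v_{2} + v_{8} + v_{9} = v_{6} + v_{10}  ⇒ sig = (3;(1,1))
  P = {6,7,10}:  v_{6} + v_{7} + v_{10} = v_{2} + v_{9}  ⇒ sig = (3;(1,1))

Sorted signature multiset PRS(X):
    (2;())
    (2;())
    (2;(1))
    (2;(1))
    (3;())
    (3;(1))
    (3;(1,1))
    (3;(1,1))


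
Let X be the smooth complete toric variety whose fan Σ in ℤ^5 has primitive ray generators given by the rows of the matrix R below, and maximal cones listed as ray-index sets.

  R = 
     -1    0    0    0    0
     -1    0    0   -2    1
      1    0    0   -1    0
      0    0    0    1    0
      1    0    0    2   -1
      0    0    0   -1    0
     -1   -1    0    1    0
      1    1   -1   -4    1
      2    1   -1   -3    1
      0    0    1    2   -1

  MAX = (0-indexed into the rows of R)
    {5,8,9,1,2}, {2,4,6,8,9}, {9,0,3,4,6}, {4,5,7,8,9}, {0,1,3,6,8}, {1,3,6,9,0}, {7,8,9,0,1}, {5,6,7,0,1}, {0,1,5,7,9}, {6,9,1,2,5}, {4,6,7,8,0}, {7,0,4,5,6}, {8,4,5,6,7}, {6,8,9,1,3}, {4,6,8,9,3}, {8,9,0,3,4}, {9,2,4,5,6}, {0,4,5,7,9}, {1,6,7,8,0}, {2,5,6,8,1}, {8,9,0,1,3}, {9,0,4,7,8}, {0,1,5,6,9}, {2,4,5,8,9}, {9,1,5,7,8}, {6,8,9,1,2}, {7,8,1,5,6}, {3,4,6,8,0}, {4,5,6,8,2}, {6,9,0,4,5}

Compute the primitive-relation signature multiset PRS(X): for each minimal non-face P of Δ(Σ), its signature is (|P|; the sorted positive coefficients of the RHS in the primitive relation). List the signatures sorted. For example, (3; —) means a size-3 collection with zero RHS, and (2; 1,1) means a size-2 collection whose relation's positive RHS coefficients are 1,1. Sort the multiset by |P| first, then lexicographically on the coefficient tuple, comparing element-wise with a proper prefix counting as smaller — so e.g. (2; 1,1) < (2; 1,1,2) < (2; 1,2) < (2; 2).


|primitive collections| = 10. Relations:

  P={1,4}:  v_{1} + v_{4} = 0 ; sig = (2; —)
  P={3,5}:  v_{3} + v_{5} = 0 ; sig = (2; —)
  P={0,2}:  v_{0} + v_{2} = v_{5} ; sig = (2; 1)
  P={3,7}:  v_{3} + v_{7} = v_{0} + v_{8} ; sig = (2; 1,1)
  P={2,3}:  v_{2} + v_{3} = v_{6} + v_{8} + v_{9} ; sig = (2; 1,1,1)
  P={2,7}:  v_{2} + v_{7} = 2·v_{5} + v_{8} ; sig = (2; 1,2)
  P={0,5,8}:  v_{0} + v_{5} + v_{8} = v_{7} ; sig = (3; 1)
  P={6,7,9}:  v_{6} + v_{7} + v_{9} = v_{5} ; sig = (3; 1)
  P={0,6,8,9}:  v_{0} + v_{6} + v_{8} + v_{9} = 0 ; sig = (4; —)
  P={5,6,8,9}:  v_{5} + v_{6} + v_{8} + v_{9} = v_{2} ; sig = (4; 1)

so the primitive-relation signature multiset is
{ (2; —) ×2,  (2; 1),  (2; 1,1),  (2; 1,1,1),  (2; 1,2),  (3; 1) ×2,  (4; —),  (4; 1) }


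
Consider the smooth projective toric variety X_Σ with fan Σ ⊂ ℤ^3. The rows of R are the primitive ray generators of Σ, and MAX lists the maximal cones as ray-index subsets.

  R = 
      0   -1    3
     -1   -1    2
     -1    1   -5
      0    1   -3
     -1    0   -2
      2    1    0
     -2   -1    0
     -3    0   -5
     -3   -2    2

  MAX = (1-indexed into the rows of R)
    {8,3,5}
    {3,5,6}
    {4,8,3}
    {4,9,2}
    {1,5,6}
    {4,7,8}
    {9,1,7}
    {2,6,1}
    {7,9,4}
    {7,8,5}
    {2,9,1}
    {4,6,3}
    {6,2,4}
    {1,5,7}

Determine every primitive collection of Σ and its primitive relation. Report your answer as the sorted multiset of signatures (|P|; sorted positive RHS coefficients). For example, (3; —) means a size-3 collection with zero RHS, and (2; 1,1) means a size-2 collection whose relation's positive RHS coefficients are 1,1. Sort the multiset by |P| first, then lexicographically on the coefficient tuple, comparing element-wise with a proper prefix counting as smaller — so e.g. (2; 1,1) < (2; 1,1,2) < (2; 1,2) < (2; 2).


Primitive collections (15):

  {1,4}:  v_{1} + v_{4} = 0 — sig = (2; —)
  {6,7}:  v_{6} + v_{7} = 0 — sig = (2; —)
  {1,3}:  v_{1} + v_{3} = v_{5} — sig = (2; 1)
  {2,5}:  v_{2} + v_{5} = v_{7} — sig = (2; 1)
  {2,7}:  v_{2} + v_{7} = v_{9} — sig = (2; 1)
  {3,7}:  v_{3} + v_{7} = v_{8} — sig = (2; 1)
  {4,5}:  v_{4} + v_{5} = v_{3} — sig = (2; 1)
  {6,8}:  v_{6} + v_{8} = v_{3} — sig = (2; 1)
  {6,9}:  v_{6} + v_{9} = v_{2} — sig = (2; 1)
  {1,8}:  v_{1} + v_{8} = v_{5} + v_{7} — sig = (2; 1,1)
  {2,3}:  v_{2} + v_{3} = v_{4} + v_{7} — sig = (2; 1,1)
  {2,8}:  v_{2} + v_{8} = v_{4} + 2·v_{7} — sig = (2; 1,2)
  {3,9}:  v_{3} + v_{9} = v_{4} + 2·v_{7} — sig = (2; 1,2)
  {8,9}:  v_{8} + v_{9} = v_{4} + 3·v_{7} — sig = (2; 1,3)
  {5,9}:  v_{5} + v_{9} = 2·v_{7} — sig = (2; 2)

Hence PRS(X_Σ) =
[(2; —), (2; —), (2; 1), (2; 1), (2; 1), (2; 1), (2; 1), (2; 1), (2; 1), (2; 1,1), (2; 1,1), (2; 1,2), (2; 1,2), (2; 1,3), (2; 2)]


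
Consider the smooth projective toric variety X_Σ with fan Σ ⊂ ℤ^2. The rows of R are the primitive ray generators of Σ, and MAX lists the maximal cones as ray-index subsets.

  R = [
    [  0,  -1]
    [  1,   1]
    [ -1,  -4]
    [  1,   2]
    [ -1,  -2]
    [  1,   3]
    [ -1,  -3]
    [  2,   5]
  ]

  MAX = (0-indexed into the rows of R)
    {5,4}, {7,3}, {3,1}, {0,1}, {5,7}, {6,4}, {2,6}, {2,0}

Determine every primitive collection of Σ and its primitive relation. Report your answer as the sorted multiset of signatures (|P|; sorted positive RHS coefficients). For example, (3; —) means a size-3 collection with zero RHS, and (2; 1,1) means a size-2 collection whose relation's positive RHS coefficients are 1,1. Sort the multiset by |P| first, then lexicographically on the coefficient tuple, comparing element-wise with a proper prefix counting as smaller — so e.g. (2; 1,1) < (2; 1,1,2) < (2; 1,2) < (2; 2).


The 20 primitive collections of Σ (r=8, n=2):

  {3,4}:  v_{3} + v_{4} = 0 — sig = (2; —)
  {5,6}:  v_{5} + v_{6} = 0 — sig = (2; —)
  {0,3}:  v_{0} + v_{3} = v_{1} — sig = (2; 1)
  {0,4}:  v_{0} + v_{4} = v_{6} — sig = (2; 1)
  {0,5}:  v_{0} + v_{5} = v_{3} — sig = (2; 1)
  {0,6}:  v_{0} + v_{6} = v_{2} — sig = (2; 1)
  {1,4}:  v_{1} + v_{4} = v_{0} — sig = (2; 1)
  {2,5}:  v_{2} + v_{5} = v_{0} — sig = (2; 1)
  {2,7}:  v_{2} + v_{7} = v_{1} — sig = (2; 1)
  {3,5}:  v_{3} + v_{5} = v_{7} — sig = (2; 1)
  {3,6}:  v_{3} + v_{6} = v_{0} — sig = (2; 1)
  {4,7}:  v_{4} + v_{7} = v_{5} — sig = (2; 1)
  {6,7}:  v_{6} + v_{7} = v_{3} — sig = (2; 1)
  {0,7}:  v_{0} + v_{7} = 2·v_{3} — sig = (2; 2)
  {1,5}:  v_{1} + v_{5} = 2·v_{3} — sig = (2; 2)
  {1,6}:  v_{1} + v_{6} = 2·v_{0} — sig = (2; 2)
  {2,3}:  v_{2} + v_{3} = 2·v_{0} — sig = (2; 2)
  {2,4}:  v_{2} + v_{4} = 2·v_{6} — sig = (2; 2)
  {1,2}:  v_{1} + v_{2} = 3·v_{0} — sig = (2; 3)
  {1,7}:  v_{1} + v_{7} = 3·v_{3} — sig = (2; 3)

Sorted signature multiset PRS(X):
[(2; —), (2; —), (2; 1), (2; 1), (2; 1), (2; 1), (2; 1), (2; 1), (2; 1), (2; 1), (2; 1), (2; 1), (2; 1), (2; 2), (2; 2), (2; 2), (2; 2), (2; 2), (2; 3), (2; 3)]


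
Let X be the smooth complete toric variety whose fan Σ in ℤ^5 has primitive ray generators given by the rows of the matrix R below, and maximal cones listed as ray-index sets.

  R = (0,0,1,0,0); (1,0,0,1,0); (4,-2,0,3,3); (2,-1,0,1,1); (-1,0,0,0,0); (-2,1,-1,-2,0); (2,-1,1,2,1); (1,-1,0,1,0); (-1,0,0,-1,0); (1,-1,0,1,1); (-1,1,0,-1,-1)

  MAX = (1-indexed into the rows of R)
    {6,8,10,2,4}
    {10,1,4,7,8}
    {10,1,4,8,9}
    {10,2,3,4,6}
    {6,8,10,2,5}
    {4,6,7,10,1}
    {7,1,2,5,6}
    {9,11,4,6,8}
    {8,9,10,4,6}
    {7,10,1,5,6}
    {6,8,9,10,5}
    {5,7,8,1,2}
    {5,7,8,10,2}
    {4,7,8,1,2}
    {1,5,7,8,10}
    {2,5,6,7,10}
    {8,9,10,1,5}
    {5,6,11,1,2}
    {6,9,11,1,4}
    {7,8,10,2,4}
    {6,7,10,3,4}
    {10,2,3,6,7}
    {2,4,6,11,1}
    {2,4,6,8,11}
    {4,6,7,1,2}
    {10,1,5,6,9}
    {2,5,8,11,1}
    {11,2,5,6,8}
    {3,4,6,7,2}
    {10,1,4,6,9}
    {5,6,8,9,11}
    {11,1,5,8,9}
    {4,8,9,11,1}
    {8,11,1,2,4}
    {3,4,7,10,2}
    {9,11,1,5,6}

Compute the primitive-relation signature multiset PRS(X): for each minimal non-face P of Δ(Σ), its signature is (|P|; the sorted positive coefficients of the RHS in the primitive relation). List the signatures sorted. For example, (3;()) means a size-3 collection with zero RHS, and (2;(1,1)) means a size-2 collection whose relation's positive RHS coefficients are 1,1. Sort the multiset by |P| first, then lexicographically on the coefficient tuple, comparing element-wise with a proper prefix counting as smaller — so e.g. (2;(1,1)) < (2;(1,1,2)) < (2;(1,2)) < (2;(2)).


14 minimal non-faces of Δ(Σ) (on 11 rays):

  {2,9}:  v_{2} + v_{9} = 0  ⇒ sig = (2;())
  {10,11}:  v_{10} + v_{11} = 0  ⇒ sig = (2;())
  {4,5}:  v_{4} + v_{5} = v_{10}  ⇒ sig = (2;(1))
  {7,9}:  v_{7} + v_{9} = v_{1} + v_{10}  ⇒ sig = (2;(1,1))
  {7,11}:  v_{7} + v_{11} = v_{1} + v_{2}  ⇒ sig = (2;(1,1))
  {3,9}:  v_{3} + v_{9} = v_{4} + v_{6} + v_{7} + v_{10}  ⇒ sig = (2;(1,1,1,1))
  {3,11}:  v_{3} + v_{11} = v_{2} + v_{4} + v_{6} + v_{7}  ⇒ sig = (2;(1,1,1,1))
  {3,5}:  v_{3} + v_{5} = v_{2} + v_{6} + v_{7} + 2·v_{10}  ⇒ sig = (2;(1,1,1,2))
  {1,3}:  v_{1} + v_{3} = v_{4} + v_{6} + 2·v_{7}  ⇒ sig = (2;(1,1,2))
  {3,8}:  v_{3} + v_{8} = v_{2} + v_{4} + 2·v_{10}  ⇒ sig = (2;(1,1,2))
  {1,2,10}:  v_{1} + v_{2} + v_{10} = v_{7}  ⇒ sig = (3;(1))
  {1,6,8}:  v_{1} + v_{6} + v_{8} = v_{9}  ⇒ sig = (3;(1))
  {6,7,8}:  v_{6} + v_{7} + v_{8} = v_{10}  ⇒ sig = (3;(1))
  {2,4,6,7,10}:  v_{2} + v_{4} + v_{6} + v_{7} + v_{10} = v_{3}  ⇒ sig = (5;(1))

Sorted signature multiset PRS(X):
    (2;())
    (2;())
    (2;(1))
    (2;(1,1))
    (2;(1,1))
    (2;(1,1,1,1))
    (2;(1,1,1,1))
    (2;(1,1,1,2))
    (2;(1,1,2))
    (2;(1,1,2))
    (3;(1))
    (3;(1))
    (3;(1))
    (5;(1))


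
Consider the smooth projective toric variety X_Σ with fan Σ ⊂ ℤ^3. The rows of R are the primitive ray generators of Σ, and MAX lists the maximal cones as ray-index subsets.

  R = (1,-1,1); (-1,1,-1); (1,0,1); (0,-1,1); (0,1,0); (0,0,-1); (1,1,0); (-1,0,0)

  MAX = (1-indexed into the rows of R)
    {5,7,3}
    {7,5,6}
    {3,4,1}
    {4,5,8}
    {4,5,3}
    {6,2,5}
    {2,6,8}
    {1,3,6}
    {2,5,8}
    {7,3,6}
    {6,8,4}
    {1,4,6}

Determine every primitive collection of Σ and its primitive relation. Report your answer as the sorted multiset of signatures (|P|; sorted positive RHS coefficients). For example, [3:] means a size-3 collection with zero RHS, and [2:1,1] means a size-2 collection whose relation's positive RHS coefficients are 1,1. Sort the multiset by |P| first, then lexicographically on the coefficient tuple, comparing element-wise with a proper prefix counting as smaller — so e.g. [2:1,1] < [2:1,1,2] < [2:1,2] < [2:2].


|primitive collections| = 14. Relations:

  P={1,2}:  v_{1} + v_{2} = 0 — sig = [2:]
  P={1,5}:  v_{1} + v_{5} = v_{3} — sig = [2:1]
  P={1,8}:  v_{1} + v_{8} = v_{4} — sig = [2:1]
  P={2,3}:  v_{2} + v_{3} = v_{5} — sig = [2:1]
  P={2,4}:  v_{2} + v_{4} = v_{8} — sig = [2:1]
  P={4,7}:  v_{4} + v_{7} = v_{3} — sig = [2:1]
  P={7,8}:  v_{7} + v_{8} = v_{5} — sig = [2:1]
  P={3,8}:  v_{3} + v_{8} = v_{4} + v_{5} — sig = [2:1,1]
  P={1,7}:  v_{1} + v_{7} = 2·v_{3} + v_{6} — sig = [2:1,2]
  P={2,7}:  v_{2} + v_{7} = 2·v_{5} + v_{6} — sig = [2:1,2]
  P={4,5,6}:  v_{4} + v_{5} + v_{6} = 0 — sig = [3:]
  P={3,4,6}:  v_{3} + v_{4} + v_{6} = v_{1} — sig = [3:1]
  P={3,5,6}:  v_{3} + v_{5} + v_{6} = v_{7} — sig = [3:1]
  P={5,6,8}:  v_{5} + v_{6} + v_{8} = v_{2} — sig = [3:1]

so the primitive-relation signature multiset is
    [2:]
    [2:1]
    [2:1]
    [2:1]
    [2:1]
    [2:1]
    [2:1]
    [2:1,1]
    [2:1,2]
    [2:1,2]
    [3:]
    [3:1]
    [3:1]
    [3:1]


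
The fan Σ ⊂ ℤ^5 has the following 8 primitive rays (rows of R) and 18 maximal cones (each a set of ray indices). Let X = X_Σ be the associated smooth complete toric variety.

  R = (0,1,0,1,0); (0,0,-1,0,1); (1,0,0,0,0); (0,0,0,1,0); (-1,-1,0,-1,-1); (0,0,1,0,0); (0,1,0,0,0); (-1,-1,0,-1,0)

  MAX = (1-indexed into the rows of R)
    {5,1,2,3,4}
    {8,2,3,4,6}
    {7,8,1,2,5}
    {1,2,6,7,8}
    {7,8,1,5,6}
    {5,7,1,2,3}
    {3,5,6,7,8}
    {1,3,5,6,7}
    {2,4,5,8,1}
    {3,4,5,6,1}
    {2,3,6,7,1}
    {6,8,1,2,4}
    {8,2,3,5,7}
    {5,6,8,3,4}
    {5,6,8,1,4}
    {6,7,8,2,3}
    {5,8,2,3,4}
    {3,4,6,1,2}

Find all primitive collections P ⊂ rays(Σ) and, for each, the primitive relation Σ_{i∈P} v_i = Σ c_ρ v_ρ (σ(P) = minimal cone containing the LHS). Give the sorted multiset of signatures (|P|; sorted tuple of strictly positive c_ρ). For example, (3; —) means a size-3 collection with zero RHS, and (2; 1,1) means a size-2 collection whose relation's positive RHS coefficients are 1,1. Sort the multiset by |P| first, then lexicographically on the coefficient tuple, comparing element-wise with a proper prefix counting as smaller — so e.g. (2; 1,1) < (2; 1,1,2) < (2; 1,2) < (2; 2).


The 3 primitive collections of Σ (r=8, n=5):

  {4,7}:  v_{4} + v_{7} = v_{1}  ⇒ sig = (2; 1)
  {1,3,8}:  v_{1} + v_{3} + v_{8} = 0  ⇒ sig = (3; —)
  {2,5,6}:  v_{2} + v_{5} + v_{6} = v_{8}  ⇒ sig = (3; 1)

so the primitive-relation signature multiset is
    (2; 1)
    (3; —)
    (3; 1)


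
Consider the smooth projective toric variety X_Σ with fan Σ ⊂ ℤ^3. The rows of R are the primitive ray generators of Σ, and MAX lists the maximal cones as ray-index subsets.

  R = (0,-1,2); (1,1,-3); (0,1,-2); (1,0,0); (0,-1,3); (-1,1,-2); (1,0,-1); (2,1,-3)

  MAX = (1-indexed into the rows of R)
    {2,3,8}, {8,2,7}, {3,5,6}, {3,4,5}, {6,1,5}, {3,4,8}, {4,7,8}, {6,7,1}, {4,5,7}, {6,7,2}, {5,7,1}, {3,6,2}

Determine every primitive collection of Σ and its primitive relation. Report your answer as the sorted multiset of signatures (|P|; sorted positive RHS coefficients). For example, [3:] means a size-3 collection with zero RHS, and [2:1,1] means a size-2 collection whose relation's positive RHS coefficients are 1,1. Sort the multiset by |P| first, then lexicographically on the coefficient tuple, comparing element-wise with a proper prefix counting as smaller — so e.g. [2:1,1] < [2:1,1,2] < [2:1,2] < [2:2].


11 minimal non-faces of Δ(Σ) (on 8 rays):

  P={1,3}:  v_{1} + v_{3} = 0  so sig = [2:]
  P={1,2}:  v_{1} + v_{2} = v_{7}  so sig = [2:1]
  P={2,4}:  v_{2} + v_{4} = v_{8}  so sig = [2:1]
  P={2,5}:  v_{2} + v_{5} = v_{4}  so sig = [2:1]
  P={3,7}:  v_{3} + v_{7} = v_{2}  so sig = [2:1]
  P={4,6}:  v_{4} + v_{6} = v_{3}  so sig = [2:1]
  P={1,4}:  v_{1} + v_{4} = v_{5} + v_{7}  so sig = [2:1,1]
  P={1,8}:  v_{1} + v_{8} = v_{4} + v_{7}  so sig = [2:1,1]
  P={6,8}:  v_{6} + v_{8} = v_{2} + v_{3}  so sig = [2:1,1]
  P={5,8}:  v_{5} + v_{8} = 2·v_{4}  so sig = [2:2]
  P={5,6,7}:  v_{5} + v_{6} + v_{7} = 0  so sig = [3:]

Signatures (|P|; sorted positive RHS coefficients), sorted:
{ [2:],  [2:1] ×5,  [2:1,1] ×3,  [2:2],  [3:] }


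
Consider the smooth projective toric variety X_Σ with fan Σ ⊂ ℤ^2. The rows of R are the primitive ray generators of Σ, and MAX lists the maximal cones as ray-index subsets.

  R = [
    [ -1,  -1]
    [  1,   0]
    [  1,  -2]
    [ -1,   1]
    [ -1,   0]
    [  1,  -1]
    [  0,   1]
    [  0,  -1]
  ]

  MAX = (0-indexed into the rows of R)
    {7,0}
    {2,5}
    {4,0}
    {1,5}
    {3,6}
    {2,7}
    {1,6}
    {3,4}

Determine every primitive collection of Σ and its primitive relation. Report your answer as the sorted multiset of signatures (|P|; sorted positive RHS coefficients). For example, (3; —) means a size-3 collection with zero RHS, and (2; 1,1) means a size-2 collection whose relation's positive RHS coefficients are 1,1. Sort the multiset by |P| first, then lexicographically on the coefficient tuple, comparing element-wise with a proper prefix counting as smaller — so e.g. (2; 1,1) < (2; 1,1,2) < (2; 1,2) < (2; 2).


Σ has 20 primitive collections:

  • {1,4}:  v_{1} + v_{4} = 0  ⟹  sig = (2; —)
  • {3,5}:  v_{3} + v_{5} = 0  ⟹  sig = (2; —)
  • {6,7}:  v_{6} + v_{7} = 0  ⟹  sig = (2; —)
  • {0,1}:  v_{0} + v_{1} = v_{7}  ⟹  sig = (2; 1)
  • {0,6}:  v_{0} + v_{6} = v_{4}  ⟹  sig = (2; 1)
  • {1,3}:  v_{1} + v_{3} = v_{6}  ⟹  sig = (2; 1)
  • {1,7}:  v_{1} + v_{7} = v_{5}  ⟹  sig = (2; 1)
  • {2,3}:  v_{2} + v_{3} = v_{7}  ⟹  sig = (2; 1)
  • {2,6}:  v_{2} + v_{6} = v_{5}  ⟹  sig = (2; 1)
  • {3,7}:  v_{3} + v_{7} = v_{4}  ⟹  sig = (2; 1)
  • {4,5}:  v_{4} + v_{5} = v_{7}  ⟹  sig = (2; 1)
  • {4,6}:  v_{4} + v_{6} = v_{3}  ⟹  sig = (2; 1)
  • {4,7}:  v_{4} + v_{7} = v_{0}  ⟹  sig = (2; 1)
  • {5,6}:  v_{5} + v_{6} = v_{1}  ⟹  sig = (2; 1)
  • {5,7}:  v_{5} + v_{7} = v_{2}  ⟹  sig = (2; 1)
  • {0,3}:  v_{0} + v_{3} = 2·v_{4}  ⟹  sig = (2; 2)
  • {0,5}:  v_{0} + v_{5} = 2·v_{7}  ⟹  sig = (2; 2)
  • {1,2}:  v_{1} + v_{2} = 2·v_{5}  ⟹  sig = (2; 2)
  • {2,4}:  v_{2} + v_{4} = 2·v_{7}  ⟹  sig = (2; 2)
  • {0,2}:  v_{0} + v_{2} = 3·v_{7}  ⟹  sig = (2; 3)

so the primitive-relation signature multiset is
    |P|=2: 20 collections, coeffs (), (), (), (1), (1), (1), (1), (1), (1), (1), (1), (1), (1), (1), (1), (2), (2), (2), (2), (3)


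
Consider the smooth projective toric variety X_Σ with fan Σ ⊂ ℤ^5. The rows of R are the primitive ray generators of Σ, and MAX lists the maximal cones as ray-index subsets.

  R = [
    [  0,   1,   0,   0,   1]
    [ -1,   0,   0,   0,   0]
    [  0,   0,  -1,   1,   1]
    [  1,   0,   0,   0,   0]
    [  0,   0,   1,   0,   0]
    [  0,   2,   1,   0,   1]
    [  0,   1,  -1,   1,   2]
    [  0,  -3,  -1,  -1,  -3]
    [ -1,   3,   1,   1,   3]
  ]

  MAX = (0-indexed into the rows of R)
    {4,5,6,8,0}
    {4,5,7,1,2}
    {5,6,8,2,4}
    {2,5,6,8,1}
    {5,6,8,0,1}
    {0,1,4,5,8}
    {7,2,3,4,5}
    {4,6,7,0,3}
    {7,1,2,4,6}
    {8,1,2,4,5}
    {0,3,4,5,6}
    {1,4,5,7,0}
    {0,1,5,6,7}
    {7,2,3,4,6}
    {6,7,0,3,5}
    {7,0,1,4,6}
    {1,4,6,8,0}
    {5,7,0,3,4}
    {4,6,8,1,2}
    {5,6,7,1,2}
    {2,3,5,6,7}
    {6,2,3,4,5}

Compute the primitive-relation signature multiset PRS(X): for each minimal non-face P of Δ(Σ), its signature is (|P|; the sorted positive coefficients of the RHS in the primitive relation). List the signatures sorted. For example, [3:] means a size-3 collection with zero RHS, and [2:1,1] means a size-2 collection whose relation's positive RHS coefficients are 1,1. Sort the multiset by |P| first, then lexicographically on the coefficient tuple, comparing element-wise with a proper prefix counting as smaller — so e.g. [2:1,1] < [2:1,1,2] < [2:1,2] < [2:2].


Σ has 6 primitive collections:

  • {1,3}:  v_{1} + v_{3} = 0 — sig = [2:]
  • {0,2}:  v_{0} + v_{2} = v_{6} — sig = [2:1]
  • {7,8}:  v_{7} + v_{8} = v_{1} — sig = [2:1]
  • {3,8}:  v_{3} + v_{8} = v_{4} + v_{5} + v_{6} — sig = [2:1,1,1]
  • {4,5,6,7}:  v_{4} + v_{5} + v_{6} + v_{7} = 0 — sig = [4:]
  • {1,4,5,6}:  v_{1} + v_{4} + v_{5} + v_{6} = v_{8} — sig = [4:1]

Hence PRS(X_Σ) =
{ [2:],  [2:1] ×2,  [2:1,1,1],  [4:],  [4:1] }


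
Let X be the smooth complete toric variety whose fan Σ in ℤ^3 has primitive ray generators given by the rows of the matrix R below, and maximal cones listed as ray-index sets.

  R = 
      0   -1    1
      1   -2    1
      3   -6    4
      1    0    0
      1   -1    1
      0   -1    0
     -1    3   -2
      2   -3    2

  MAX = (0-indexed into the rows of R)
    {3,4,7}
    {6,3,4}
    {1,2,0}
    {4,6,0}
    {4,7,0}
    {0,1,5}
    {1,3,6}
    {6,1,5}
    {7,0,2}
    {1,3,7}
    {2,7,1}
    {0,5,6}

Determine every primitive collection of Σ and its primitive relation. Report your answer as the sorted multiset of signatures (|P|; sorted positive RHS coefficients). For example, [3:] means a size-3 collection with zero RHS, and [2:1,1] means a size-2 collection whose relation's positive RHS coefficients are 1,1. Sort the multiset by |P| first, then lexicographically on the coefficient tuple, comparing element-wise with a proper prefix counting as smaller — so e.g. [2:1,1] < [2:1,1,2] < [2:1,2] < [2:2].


12 collections generate NE(X_Σ); each relation:

  P = {0,3}:  v_{0} + v_{3} = v_{4}  →  sig = [2:1]
  P = {1,4}:  v_{1} + v_{4} = v_{7}  →  sig = [2:1]
  P = {2,6}:  v_{2} + v_{6} = v_{7}  →  sig = [2:1]
  P = {4,5}:  v_{4} + v_{5} = v_{1}  →  sig = [2:1]
  P = {6,7}:  v_{6} + v_{7} = v_{3}  →  sig = [2:1]
  P = {2,4}:  v_{2} + v_{4} = v_{0} + 2·v_{7}  →  sig = [2:1,2]
  P = {3,5}:  v_{3} + v_{5} = 2·v_{1} + v_{6}  →  sig = [2:1,2]
  P = {2,5}:  v_{2} + v_{5} = v_{0} + 3·v_{1}  →  sig = [2:1,3]
  P = {2,3}:  v_{2} + v_{3} = 2·v_{7}  →  sig = [2:2]
  P = {5,7}:  v_{5} + v_{7} = 2·v_{1}  →  sig = [2:2]
  P = {0,1,6}:  v_{0} + v_{1} + v_{6} = 0  →  sig = [3:]
  P = {0,1,7}:  v_{0} + v_{1} + v_{7} = v_{2}  →  sig = [3:1]

Hence PRS(X_Σ) =
    |P|=2: 10 collections, coeffs (1), (1), (1), (1), (1), (1,2), (1,2), (1,3), (2), (2)
    |P|=3: 2 collections, coeffs (), (1)
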